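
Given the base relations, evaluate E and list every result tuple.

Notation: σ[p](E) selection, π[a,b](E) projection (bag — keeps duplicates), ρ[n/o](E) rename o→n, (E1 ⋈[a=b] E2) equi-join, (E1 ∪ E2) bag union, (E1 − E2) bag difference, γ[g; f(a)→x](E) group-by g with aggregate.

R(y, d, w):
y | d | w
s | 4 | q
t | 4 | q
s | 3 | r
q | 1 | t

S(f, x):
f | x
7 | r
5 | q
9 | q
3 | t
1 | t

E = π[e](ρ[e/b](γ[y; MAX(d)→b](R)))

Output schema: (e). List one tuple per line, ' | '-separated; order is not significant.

Stepwise |·|:
  R → 4
  γ[y; MAX(d)→b](R) → 3
  ρ[e/b](γ[y; MAX(d)→b](R)) → 3
  π[e](ρ[e/b](γ[y; MAX(d)→b](R))) → 3

== RESULT ==
e
1
4
4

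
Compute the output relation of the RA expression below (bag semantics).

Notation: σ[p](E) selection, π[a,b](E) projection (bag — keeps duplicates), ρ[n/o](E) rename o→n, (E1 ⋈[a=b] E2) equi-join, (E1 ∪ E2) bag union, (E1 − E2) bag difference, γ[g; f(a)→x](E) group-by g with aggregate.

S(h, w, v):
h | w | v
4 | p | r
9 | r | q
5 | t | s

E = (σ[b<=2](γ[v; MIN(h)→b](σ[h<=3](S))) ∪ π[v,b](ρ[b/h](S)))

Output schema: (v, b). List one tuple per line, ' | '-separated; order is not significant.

Per-node cardinality:
  S → 3
  σ[h<=3](S) → 0
  γ[v; MIN(h)→b](σ[h<=3](S)) → 0
  σ[b<=2](γ[v; MIN(h)→b](σ[h<=3](S))) → 0
  S → 3
  ρ[b/h](S) → 3
  π[v,b](ρ[b/h](S)) → 3
  (σ[b<=2](γ[v; MIN(h)→b](σ[h<=3](S))) ∪ π[v,b](ρ[b/h](S))) → 3

== RESULT ==
v | b
q | 9
r | 4
s | 5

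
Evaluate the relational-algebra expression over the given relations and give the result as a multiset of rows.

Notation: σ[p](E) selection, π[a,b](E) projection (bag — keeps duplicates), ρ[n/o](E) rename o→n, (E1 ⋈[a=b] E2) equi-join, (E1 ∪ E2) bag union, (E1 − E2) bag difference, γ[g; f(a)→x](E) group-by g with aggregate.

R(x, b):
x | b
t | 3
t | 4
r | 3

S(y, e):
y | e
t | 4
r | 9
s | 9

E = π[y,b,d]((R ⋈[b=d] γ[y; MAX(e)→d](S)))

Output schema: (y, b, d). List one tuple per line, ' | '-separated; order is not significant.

Subexpression sizes:
  R → 3
  S → 3
  γ[y; MAX(e)→d](S) → 3
  (R ⋈[b=d] γ[y; MAX(e)→d](S)) → 1
  π[y,b,d]((R ⋈[b=d] γ[y; MAX(e)→d](S))) → 1

== RESULT ==
y | b | d
t | 4 | 4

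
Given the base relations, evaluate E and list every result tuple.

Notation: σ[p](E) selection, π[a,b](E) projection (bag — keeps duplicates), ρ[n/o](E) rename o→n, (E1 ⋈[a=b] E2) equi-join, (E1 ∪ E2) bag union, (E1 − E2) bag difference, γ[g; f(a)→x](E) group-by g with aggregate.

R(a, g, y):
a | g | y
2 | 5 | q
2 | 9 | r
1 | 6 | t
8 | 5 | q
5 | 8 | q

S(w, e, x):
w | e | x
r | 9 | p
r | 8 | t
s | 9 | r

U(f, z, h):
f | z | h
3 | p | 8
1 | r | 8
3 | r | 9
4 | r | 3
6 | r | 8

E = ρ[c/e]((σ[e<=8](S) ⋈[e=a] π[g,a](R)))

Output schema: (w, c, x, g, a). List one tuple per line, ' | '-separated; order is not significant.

Row counts bottom-up:
  S → 3
  σ[e<=8](S) → 1
  R → 5
  π[g,a](R) → 5
  (σ[e<=8](S) ⋈[e=a] π[g,a](R)) → 1
  ρ[c/e]((σ[e<=8](S) ⋈[e=a] π[g,a](R))) → 1

== RESULT ==
w | c | x | g | a
r | 8 | t | 5 | 8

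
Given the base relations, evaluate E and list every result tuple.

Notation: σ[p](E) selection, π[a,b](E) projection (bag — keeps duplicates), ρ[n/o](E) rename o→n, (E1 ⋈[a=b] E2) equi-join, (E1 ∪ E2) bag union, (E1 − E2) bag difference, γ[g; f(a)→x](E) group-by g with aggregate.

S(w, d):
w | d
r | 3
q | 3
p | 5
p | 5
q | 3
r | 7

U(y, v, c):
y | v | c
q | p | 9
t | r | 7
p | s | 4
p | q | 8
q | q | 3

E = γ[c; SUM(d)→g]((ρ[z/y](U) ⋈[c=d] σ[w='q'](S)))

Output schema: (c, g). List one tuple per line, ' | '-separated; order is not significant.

Stepwise |·|:
  U → 5
  ρ[z/y](U) → 5
  S → 6
  σ[w='q'](S) → 2
  (ρ[z/y](U) ⋈[c=d] σ[w='q'](S)) → 2
  γ[c; SUM(d)→g]((ρ[z/y](U) ⋈[c=d] σ[w='q'](S))) → 1

== RESULT ==
c | g
3 | 6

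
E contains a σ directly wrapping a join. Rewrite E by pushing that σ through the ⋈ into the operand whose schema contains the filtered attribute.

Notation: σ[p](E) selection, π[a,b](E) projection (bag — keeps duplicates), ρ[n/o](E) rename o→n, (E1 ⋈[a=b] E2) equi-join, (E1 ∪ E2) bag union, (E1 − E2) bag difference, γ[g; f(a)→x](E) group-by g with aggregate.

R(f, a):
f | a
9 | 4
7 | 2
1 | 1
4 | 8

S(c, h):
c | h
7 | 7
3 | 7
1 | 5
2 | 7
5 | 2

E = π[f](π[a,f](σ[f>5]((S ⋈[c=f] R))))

σ filters on f, owned by the right side.
E' = π[f](π[a,f]((S ⋈[c=f] σ[f>5](R))))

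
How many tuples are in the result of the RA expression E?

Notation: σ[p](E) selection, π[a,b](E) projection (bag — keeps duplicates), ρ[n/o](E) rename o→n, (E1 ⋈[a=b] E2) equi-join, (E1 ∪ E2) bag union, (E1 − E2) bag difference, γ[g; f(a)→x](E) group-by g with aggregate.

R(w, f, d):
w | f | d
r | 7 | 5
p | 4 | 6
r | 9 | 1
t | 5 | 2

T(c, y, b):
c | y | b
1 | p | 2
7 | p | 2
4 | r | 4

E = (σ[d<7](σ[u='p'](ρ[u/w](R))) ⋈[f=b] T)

Stepwise |·|:
  R → 4
  ρ[u/w](R) → 4
  σ[u='p'](ρ[u/w](R)) → 1
  σ[d<7](σ[u='p'](ρ[u/w](R))) → 1
  T → 3
  (σ[d<7](σ[u='p'](ρ[u/w](R))) ⋈[f=b] T) → 1

|E| = 1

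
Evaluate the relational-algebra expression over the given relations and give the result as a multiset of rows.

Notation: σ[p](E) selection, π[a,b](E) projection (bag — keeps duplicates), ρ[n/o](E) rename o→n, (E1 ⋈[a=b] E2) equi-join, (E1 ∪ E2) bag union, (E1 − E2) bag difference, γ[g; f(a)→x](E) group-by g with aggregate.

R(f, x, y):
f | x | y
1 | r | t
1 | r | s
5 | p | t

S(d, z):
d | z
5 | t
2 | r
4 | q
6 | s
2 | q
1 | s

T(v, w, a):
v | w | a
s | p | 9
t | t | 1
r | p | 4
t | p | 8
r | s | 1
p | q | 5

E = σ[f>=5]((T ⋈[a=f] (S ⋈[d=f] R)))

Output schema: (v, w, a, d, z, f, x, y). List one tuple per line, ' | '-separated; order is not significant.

Per-node cardinality:
  T → 6
  S → 6
  R → 3
  (S ⋈[d=f] R) → 3
  (T ⋈[a=f] (S ⋈[d=f] R)) → 5
  σ[f>=5]((T ⋈[a=f] (S ⋈[d=f] R))) → 1

== RESULT ==
v | w | a | d | z | f | x | y
p | q | 5 | 5 | t | 5 | p | t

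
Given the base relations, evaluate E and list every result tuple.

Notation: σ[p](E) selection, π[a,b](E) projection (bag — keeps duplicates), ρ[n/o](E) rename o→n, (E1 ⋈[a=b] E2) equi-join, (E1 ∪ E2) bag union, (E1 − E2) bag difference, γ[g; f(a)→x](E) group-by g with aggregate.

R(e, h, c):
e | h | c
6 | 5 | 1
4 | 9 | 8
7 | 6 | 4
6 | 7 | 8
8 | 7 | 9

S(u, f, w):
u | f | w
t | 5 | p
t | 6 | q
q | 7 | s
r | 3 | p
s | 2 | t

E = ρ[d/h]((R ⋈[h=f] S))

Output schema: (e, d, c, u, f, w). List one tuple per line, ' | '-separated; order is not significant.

Row counts bottom-up:
  R → 5
  S → 5
  (R ⋈[h=f] S) → 4
  ρ[d/h]((R ⋈[h=f] S)) → 4

== RESULT ==
e | d | c | u | f | w
6 | 5 | 1 | t | 5 | p
6 | 7 | 8 | q | 7 | s
7 | 6 | 4 | t | 6 | q
8 | 7 | 9 | q | 7 | s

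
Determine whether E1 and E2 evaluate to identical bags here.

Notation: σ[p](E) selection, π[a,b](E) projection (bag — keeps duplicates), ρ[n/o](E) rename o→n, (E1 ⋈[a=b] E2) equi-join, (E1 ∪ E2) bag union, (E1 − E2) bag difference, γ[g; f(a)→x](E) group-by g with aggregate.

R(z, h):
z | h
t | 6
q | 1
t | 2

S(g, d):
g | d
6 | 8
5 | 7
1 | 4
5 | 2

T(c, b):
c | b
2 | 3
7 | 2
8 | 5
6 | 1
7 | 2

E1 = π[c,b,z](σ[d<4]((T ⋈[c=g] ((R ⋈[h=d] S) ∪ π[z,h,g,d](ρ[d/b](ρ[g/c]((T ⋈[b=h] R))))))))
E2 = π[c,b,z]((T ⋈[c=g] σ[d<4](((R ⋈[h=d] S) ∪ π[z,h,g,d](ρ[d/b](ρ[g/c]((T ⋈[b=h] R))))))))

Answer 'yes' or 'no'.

E1 per-node cardinality:
  T → 5
  R → 3
  S → 4
  (R ⋈[h=d] S) → 1
  T → 5
  R → 3
  (T ⋈[b=h] R) → 3
  ρ[g/c]((T ⋈[b=h] R)) → 3
  ρ[d/b](ρ[g/c]((T ⋈[b=h] R))) → 3
  π[z,h,g,d](ρ[d/b](ρ[g/c]((T ⋈[b=h] R)))) → 3
  ((R ⋈[h=d] S) ∪ π[z,h,g,d](ρ[d/b](ρ[g/c]((T ⋈[b=h] R))))) → 4
  (T ⋈[c=g] ((R ⋈[h=d] S) ∪ π[z,h,g,d](ρ[d/b](ρ[g/c]((T ⋈[b=h] R)))))) → 5
  σ[d<4]((T ⋈[c=g] ((R ⋈[h=d] S) ∪ π[z,h,g,d](ρ[d/b](ρ[g/c]((T ⋈[b=h] R))))))) → 5
  π[c,b,z](σ[d<4]((T ⋈[c=g] ((R ⋈[h=d] S) ∪ π[z,h,g,d](ρ[d/b](ρ[g/c]((T ⋈[b=h] R)))))))) → 5
E2 per-node cardinality:
  T → 5
  R → 3
  S → 4
  (R ⋈[h=d] S) → 1
  T → 5
  R → 3
  (T ⋈[b=h] R) → 3
  ρ[g/c]((T ⋈[b=h] R)) → 3
  ρ[d/b](ρ[g/c]((T ⋈[b=h] R))) → 3
  π[z,h,g,d](ρ[d/b](ρ[g/c]((T ⋈[b=h] R)))) → 3
  ((R ⋈[h=d] S) ∪ π[z,h,g,d](ρ[d/b](ρ[g/c]((T ⋈[b=h] R))))) → 4
  σ[d<4](((R ⋈[h=d] S) ∪ π[z,h,g,d](ρ[d/b](ρ[g/c]((T ⋈[b=h] R)))))) → 4
  (T ⋈[c=g] σ[d<4](((R ⋈[h=d] S) ∪ π[z,h,g,d](ρ[d/b](ρ[g/c]((T ⋈[b=h] R))))))) → 5
  π[c,b,z]((T ⋈[c=g] σ[d<4](((R ⋈[h=d] S) ∪ π[z,h,g,d](ρ[d/b](ρ[g/c]((T ⋈[b=h] R)))))))) → 5

E1 and E2 produce the same multiset:
c | b | z
6 | 1 | q
7 | 2 | t
7 | 2 | t
7 | 2 | t
7 | 2 | t

yes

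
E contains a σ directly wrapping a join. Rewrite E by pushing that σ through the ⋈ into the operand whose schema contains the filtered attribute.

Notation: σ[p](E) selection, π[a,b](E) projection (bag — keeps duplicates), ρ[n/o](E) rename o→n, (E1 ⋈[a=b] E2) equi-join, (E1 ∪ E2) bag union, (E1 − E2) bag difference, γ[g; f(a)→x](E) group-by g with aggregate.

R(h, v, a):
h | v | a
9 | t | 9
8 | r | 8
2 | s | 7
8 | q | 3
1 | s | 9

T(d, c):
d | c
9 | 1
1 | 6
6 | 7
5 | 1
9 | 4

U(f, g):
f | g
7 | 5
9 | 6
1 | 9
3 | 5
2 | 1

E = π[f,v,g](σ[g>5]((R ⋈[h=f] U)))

σ filters on g, owned by the right side.
E' = π[f,v,g]((R ⋈[h=f] σ[g>5](U)))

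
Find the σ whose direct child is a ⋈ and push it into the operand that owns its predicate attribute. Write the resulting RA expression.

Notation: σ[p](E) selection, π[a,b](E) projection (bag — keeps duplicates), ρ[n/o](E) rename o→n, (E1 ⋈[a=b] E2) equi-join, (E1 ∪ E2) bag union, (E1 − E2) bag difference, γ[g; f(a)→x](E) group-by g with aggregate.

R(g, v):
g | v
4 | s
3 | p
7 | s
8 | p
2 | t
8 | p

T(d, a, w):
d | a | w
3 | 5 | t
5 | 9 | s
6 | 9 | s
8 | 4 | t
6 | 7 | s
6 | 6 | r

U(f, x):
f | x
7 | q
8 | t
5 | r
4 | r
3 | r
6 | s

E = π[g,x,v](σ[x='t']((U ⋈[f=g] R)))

σ filters on x, owned by the left side.
E' = π[g,x,v]((σ[x='t'](U) ⋈[f=g] R))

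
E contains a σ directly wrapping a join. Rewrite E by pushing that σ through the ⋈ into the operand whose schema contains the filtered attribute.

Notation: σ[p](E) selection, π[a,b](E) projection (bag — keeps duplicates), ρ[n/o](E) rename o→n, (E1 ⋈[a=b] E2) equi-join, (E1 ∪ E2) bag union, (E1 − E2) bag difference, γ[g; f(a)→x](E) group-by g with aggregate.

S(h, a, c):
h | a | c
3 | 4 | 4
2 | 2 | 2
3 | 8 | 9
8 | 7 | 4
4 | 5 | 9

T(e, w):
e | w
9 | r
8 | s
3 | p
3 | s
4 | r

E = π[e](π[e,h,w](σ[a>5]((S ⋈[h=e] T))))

σ filters on a, owned by the left side.
E' = π[e](π[e,h,w]((σ[a>5](S) ⋈[h=e] T)))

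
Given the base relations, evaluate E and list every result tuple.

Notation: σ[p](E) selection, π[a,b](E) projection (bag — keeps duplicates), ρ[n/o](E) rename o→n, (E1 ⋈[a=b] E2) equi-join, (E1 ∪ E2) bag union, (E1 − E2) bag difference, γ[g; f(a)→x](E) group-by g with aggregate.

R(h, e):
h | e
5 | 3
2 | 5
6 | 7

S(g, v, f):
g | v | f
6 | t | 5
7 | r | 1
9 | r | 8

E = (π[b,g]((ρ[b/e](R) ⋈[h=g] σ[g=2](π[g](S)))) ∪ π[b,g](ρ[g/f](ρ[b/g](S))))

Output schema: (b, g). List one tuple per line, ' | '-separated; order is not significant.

Row counts bottom-up:
  R → 3
  ρ[b/e](R) → 3
  S → 3
  π[g](S) → 3
  σ[g=2](π[g](S)) → 0
  (ρ[b/e](R) ⋈[h=g] σ[g=2](π[g](S))) → 0
  π[b,g]((ρ[b/e](R) ⋈[h=g] σ[g=2](π[g](S)))) → 0
  S → 3
  ρ[b/g](S) → 3
  ρ[g/f](ρ[b/g](S)) → 3
  π[b,g](ρ[g/f](ρ[b/g](S))) → 3
  (π[b,g]((ρ[b/e](R) ⋈[h=g] σ[g=2](π[g](S)))) ∪ π[b,g](ρ[g/f](ρ[b/g](S)))) → 3

== RESULT ==
b | g
6 | 5
7 | 1
9 | 8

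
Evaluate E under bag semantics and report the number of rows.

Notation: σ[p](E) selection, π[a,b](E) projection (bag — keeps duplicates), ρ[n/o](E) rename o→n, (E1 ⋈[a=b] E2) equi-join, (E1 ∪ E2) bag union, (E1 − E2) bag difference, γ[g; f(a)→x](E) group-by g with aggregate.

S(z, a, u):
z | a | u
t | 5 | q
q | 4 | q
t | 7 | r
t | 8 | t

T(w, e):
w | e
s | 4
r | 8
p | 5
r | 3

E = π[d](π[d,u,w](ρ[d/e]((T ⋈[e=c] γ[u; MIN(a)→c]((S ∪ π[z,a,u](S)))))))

Per-node cardinality:
  T → 4
  S → 4
  S → 4
  π[z,a,u](S) → 4
  (S ∪ π[z,a,u](S)) → 8
  γ[u; MIN(a)→c]((S ∪ π[z,a,u](S))) → 3
  (T ⋈[e=c] γ[u; MIN(a)→c]((S ∪ π[z,a,u](S)))) → 2
  ρ[d/e]((T ⋈[e=c] γ[u; MIN(a)→c]((S ∪ π[z,a,u](S))))) → 2
  π[d,u,w](ρ[d/e]((T ⋈[e=c] γ[u; MIN(a)→c]((S ∪ π[z,a,u](S)))))) → 2
  π[d](π[d,u,w](ρ[d/e]((T ⋈[e=c] γ[u; MIN(a)→c]((S ∪ π[z,a,u](S))))))) → 2

|E| = 2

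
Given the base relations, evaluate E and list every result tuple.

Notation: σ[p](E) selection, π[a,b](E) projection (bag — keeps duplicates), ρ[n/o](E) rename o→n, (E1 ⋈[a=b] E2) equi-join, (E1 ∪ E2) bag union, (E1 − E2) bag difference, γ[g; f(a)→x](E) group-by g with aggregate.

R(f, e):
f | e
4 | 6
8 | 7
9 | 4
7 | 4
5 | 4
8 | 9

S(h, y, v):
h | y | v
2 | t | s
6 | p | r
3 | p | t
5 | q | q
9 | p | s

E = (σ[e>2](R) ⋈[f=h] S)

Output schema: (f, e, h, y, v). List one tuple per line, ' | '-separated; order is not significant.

Per-node cardinality:
  R → 6
  σ[e>2](R) → 6
  S → 5
  (σ[e>2](R) ⋈[f=h] S) → 2

== RESULT ==
f | e | h | y | v
5 | 4 | 5 | q | q
9 | 4 | 9 | p | s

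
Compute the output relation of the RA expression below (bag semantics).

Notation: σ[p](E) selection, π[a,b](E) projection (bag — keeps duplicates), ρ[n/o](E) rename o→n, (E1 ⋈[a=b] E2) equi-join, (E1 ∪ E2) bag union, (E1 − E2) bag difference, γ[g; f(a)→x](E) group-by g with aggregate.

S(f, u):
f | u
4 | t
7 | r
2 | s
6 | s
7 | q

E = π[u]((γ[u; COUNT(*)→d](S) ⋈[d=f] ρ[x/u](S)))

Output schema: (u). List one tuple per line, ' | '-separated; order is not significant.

Row counts bottom-up:
  S → 5
  γ[u; COUNT(*)→d](S) → 4
  S → 5
  ρ[x/u](S) → 5
  (γ[u; COUNT(*)→d](S) ⋈[d=f] ρ[x/u](S)) → 1
  π[u]((γ[u; COUNT(*)→d](S) ⋈[d=f] ρ[x/u](S))) → 1

== RESULT ==
u
s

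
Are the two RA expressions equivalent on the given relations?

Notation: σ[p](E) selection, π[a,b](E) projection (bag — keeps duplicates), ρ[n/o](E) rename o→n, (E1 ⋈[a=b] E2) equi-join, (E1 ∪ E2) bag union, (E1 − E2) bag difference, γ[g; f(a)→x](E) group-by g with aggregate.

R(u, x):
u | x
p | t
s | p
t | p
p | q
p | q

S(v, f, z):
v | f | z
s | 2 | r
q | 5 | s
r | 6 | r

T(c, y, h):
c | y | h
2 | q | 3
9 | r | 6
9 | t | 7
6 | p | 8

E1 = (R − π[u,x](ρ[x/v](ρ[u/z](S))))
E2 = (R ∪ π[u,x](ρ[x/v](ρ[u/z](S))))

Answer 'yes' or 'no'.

E1 subexpression sizes:
  R → 5
  S → 3
  ρ[u/z](S) → 3
  ρ[x/v](ρ[u/z](S)) → 3
  π[u,x](ρ[x/v](ρ[u/z](S))) → 3
  (R − π[u,x](ρ[x/v](ρ[u/z](S)))) → 5
E2 subexpression sizes:
  R → 5
  S → 3
  ρ[u/z](S) → 3
  ρ[x/v](ρ[u/z](S)) → 3
  π[u,x](ρ[x/v](ρ[u/z](S))) → 3
  (R ∪ π[u,x](ρ[x/v](ρ[u/z](S)))) → 8

E1 result:
u | x
p | q
p | q
p | t
s | p
t | p
E2 result:
u | x
p | q
p | q
p | t
r | r
r | s
s | p
s | q
t | p
Witness: ('r', 's') appears 0× in E1 but 1× in E2.

no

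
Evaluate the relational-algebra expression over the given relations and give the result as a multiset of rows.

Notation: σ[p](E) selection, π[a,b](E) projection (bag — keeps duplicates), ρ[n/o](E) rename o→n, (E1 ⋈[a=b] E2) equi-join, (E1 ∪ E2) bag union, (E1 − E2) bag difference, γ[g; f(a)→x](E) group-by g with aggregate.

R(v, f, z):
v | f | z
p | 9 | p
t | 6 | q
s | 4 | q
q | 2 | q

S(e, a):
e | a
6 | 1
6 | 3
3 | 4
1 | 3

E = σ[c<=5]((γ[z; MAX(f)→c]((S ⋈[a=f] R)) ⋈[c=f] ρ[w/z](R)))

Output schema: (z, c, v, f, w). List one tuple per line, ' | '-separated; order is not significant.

Row counts bottom-up:
  S → 4
  R → 4
  (S ⋈[a=f] R) → 1
  γ[z; MAX(f)→c]((S ⋈[a=f] R)) → 1
  R → 4
  ρ[w/z](R) → 4
  (γ[z; MAX(f)→c]((S ⋈[a=f] R)) ⋈[c=f] ρ[w/z](R)) → 1
  σ[c<=5]((γ[z; MAX(f)→c]((S ⋈[a=f] R)) ⋈[c=f] ρ[w/z](R))) → 1

== RESULT ==
z | c | v | f | w
q | 4 | s | 4 | q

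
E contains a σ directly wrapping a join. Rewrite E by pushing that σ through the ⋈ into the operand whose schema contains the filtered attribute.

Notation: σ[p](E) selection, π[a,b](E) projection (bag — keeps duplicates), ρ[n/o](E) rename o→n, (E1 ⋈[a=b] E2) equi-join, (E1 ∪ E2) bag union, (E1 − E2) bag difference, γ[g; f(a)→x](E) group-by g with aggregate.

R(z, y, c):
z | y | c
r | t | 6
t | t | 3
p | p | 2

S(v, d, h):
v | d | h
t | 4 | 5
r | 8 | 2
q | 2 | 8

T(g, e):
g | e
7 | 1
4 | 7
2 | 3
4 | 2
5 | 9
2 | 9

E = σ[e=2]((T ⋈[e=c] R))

σ filters on e, owned by the left side.
E' = (σ[e=2](T) ⋈[e=c] R)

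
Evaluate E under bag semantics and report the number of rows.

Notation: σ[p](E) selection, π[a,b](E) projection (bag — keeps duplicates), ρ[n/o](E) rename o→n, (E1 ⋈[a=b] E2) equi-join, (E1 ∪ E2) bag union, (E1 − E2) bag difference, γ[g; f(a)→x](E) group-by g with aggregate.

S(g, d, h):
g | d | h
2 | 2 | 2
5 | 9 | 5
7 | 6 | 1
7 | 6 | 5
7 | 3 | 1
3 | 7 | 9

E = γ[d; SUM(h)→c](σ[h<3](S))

Subexpression sizes:
  S → 6
  σ[h<3](S) → 3
  γ[d; SUM(h)→c](σ[h<3](S)) → 3

|E| = 3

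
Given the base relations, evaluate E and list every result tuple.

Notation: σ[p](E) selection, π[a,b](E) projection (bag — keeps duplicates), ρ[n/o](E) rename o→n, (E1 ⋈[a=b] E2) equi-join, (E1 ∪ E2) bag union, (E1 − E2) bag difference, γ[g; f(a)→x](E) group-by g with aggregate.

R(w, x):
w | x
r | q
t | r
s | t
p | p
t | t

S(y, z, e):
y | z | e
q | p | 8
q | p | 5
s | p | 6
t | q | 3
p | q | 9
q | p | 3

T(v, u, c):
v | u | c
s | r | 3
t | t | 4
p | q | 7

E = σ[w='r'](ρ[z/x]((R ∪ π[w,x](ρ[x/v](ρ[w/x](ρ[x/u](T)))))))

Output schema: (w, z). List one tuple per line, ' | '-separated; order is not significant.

Row counts bottom-up:
  R → 5
  T → 3
  ρ[x/u](T) → 3
  ρ[w/x](ρ[x/u](T)) → 3
  ρ[x/v](ρ[w/x](ρ[x/u](T))) → 3
  π[w,x](ρ[x/v](ρ[w/x](ρ[x/u](T)))) → 3
  (R ∪ π[w,x](ρ[x/v](ρ[w/x](ρ[x/u](T))))) → 8
  ρ[z/x]((R ∪ π[w,x](ρ[x/v](ρ[w/x](ρ[x/u](T)))))) → 8
  σ[w='r'](ρ[z/x]((R ∪ π[w,x](ρ[x/v](ρ[w/x](ρ[x/u](T))))))) → 2

== RESULT ==
w | z
r | q
r | s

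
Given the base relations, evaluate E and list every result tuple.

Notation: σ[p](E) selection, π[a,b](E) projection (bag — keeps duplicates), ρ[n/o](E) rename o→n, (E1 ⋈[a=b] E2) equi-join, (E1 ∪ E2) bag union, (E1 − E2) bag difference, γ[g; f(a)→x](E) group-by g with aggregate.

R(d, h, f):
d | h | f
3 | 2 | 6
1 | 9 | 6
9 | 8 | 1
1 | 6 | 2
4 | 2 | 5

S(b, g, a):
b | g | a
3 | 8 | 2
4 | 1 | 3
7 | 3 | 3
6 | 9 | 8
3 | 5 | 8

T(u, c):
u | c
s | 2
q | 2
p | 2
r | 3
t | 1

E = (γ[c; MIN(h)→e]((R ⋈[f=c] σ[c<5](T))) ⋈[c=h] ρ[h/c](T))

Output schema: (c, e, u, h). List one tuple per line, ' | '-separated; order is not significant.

Stepwise |·|:
  R → 5
  T → 5
  σ[c<5](T) → 5
  (R ⋈[f=c] σ[c<5](T)) → 4
  γ[c; MIN(h)→e]((R ⋈[f=c] σ[c<5](T))) → 2
  T → 5
  ρ[h/c](T) → 5
  (γ[c; MIN(h)→e]((R ⋈[f=c] σ[c<5](T))) ⋈[c=h] ρ[h/c](T)) → 4

== RESULT ==
c | e | u | h
1 | 8 | t | 1
2 | 6 | p | 2
2 | 6 | q | 2
2 | 6 | s | 2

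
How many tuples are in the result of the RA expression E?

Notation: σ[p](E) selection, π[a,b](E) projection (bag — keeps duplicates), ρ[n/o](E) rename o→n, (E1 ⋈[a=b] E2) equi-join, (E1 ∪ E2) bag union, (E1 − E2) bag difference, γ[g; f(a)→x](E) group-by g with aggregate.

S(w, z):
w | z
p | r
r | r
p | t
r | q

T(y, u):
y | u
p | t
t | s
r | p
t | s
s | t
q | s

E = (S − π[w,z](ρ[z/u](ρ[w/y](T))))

Stepwise |·|:
  S → 4
  T → 6
  ρ[w/y](T) → 6
  ρ[z/u](ρ[w/y](T)) → 6
  π[w,z](ρ[z/u](ρ[w/y](T))) → 6
  (S − π[w,z](ρ[z/u](ρ[w/y](T)))) → 3

|E| = 3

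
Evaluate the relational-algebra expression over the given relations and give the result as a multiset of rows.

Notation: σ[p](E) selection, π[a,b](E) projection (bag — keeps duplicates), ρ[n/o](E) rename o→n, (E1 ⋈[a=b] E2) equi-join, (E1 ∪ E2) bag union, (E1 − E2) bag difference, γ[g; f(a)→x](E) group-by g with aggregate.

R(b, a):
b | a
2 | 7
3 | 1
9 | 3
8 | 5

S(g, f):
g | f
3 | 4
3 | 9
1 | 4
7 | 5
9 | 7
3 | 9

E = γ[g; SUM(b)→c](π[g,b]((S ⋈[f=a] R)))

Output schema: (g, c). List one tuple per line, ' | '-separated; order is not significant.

Stepwise |·|:
  S → 6
  R → 4
  (S ⋈[f=a] R) → 2
  π[g,b]((S ⋈[f=a] R)) → 2
  γ[g; SUM(b)→c](π[g,b]((S ⋈[f=a] R))) → 2

== RESULT ==
g | c
7 | 8
9 | 2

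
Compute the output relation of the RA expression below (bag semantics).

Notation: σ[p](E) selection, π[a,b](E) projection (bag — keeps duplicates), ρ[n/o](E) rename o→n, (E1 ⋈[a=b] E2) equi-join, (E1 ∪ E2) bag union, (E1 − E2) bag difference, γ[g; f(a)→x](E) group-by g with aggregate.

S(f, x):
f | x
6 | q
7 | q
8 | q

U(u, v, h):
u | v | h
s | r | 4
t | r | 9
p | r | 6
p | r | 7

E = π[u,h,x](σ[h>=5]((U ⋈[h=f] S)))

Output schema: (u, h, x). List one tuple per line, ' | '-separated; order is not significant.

Subexpression sizes:
  U → 4
  S → 3
  (U ⋈[h=f] S) → 2
  σ[h>=5]((U ⋈[h=f] S)) → 2
  π[u,h,x](σ[h>=5]((U ⋈[h=f] S))) → 2

== RESULT ==
u | h | x
p | 6 | q
p | 7 | q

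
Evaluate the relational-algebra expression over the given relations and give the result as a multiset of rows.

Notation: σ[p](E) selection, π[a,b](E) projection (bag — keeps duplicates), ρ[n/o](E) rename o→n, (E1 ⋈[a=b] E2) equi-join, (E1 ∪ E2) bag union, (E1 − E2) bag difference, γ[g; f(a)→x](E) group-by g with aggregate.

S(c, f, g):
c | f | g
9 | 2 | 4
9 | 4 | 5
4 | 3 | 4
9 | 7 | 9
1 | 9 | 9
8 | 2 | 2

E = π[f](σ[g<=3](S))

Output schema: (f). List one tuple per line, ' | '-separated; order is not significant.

Row counts bottom-up:
  S → 6
  σ[g<=3](S) → 1
  π[f](σ[g<=3](S)) → 1

== RESULT ==
f
2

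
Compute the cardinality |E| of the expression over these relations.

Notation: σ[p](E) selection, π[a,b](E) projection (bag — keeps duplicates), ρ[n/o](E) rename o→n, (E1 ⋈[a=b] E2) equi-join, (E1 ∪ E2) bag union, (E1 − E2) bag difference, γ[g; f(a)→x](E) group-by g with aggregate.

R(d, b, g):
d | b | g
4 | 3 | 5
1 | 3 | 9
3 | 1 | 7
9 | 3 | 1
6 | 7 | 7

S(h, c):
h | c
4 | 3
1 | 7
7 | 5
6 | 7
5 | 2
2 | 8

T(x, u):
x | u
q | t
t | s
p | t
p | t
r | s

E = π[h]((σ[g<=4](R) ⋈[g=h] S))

Subexpression sizes:
  R → 5
  σ[g<=4](R) → 1
  S → 6
  (σ[g<=4](R) ⋈[g=h] S) → 1
  π[h]((σ[g<=4](R) ⋈[g=h] S)) → 1

|E| = 1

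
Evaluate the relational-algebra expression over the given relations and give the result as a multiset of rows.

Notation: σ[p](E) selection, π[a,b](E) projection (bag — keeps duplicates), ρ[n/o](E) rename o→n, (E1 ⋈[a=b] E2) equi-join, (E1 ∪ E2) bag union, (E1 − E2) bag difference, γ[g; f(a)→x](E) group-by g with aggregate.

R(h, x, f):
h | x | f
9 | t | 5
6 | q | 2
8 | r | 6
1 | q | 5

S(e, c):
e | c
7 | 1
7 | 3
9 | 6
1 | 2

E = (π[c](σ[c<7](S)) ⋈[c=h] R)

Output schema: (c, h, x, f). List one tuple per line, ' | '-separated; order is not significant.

Per-node cardinality:
  S → 4
  σ[c<7](S) → 4
  π[c](σ[c<7](S)) → 4
  R → 4
  (π[c](σ[c<7](S)) ⋈[c=h] R) → 2

== RESULT ==
c | h | x | f
1 | 1 | q | 5
6 | 6 | q | 2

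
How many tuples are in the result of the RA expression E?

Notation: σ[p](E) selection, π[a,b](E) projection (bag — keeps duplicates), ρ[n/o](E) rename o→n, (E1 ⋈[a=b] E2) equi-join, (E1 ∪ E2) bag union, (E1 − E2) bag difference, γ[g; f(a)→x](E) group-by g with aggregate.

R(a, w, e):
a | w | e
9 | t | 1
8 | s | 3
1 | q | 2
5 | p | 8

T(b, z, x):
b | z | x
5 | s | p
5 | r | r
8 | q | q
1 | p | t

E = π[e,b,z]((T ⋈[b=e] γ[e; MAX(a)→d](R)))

Per-node cardinality:
  T → 4
  R → 4
  γ[e; MAX(a)→d](R) → 4
  (T ⋈[b=e] γ[e; MAX(a)→d](R)) → 2
  π[e,b,z]((T ⋈[b=e] γ[e; MAX(a)→d](R))) → 2

|E| = 2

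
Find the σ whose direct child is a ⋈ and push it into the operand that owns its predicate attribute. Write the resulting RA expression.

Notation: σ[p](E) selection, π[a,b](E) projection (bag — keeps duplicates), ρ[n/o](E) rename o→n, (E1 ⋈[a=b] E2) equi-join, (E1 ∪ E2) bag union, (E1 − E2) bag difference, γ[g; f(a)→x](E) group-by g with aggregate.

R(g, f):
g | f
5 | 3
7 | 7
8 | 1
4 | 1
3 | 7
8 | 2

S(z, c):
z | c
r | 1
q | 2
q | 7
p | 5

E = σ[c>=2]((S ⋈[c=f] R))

σ filters on c, owned by the left side.
E' = (σ[c>=2](S) ⋈[c=f] R)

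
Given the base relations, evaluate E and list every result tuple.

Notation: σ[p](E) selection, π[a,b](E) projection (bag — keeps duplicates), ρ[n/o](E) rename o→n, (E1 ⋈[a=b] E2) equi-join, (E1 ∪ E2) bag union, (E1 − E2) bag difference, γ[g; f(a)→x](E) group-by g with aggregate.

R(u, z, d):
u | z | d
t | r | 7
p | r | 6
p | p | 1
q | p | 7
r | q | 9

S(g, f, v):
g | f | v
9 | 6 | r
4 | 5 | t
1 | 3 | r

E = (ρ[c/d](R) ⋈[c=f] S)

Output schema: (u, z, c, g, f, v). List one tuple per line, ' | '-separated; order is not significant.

Subexpression sizes:
  R → 5
  ρ[c/d](R) → 5
  S → 3
  (ρ[c/d](R) ⋈[c=f] S) → 1

== RESULT ==
u | z | c | g | f | v
p | r | 6 | 9 | 6 | r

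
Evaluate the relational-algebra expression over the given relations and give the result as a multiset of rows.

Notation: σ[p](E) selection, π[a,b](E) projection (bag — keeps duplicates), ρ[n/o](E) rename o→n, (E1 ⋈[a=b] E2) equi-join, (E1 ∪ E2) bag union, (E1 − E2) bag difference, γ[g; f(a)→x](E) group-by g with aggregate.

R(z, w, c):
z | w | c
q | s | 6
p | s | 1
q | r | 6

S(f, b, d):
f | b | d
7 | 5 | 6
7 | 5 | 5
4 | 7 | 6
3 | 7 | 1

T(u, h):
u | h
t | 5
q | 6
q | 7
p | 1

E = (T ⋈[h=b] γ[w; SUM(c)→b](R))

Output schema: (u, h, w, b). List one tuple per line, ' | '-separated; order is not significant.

Per-node cardinality:
  T → 4
  R → 3
  γ[w; SUM(c)→b](R) → 2
  (T ⋈[h=b] γ[w; SUM(c)→b](R)) → 2

== RESULT ==
u | h | w | b
q | 6 | r | 6
q | 7 | s | 7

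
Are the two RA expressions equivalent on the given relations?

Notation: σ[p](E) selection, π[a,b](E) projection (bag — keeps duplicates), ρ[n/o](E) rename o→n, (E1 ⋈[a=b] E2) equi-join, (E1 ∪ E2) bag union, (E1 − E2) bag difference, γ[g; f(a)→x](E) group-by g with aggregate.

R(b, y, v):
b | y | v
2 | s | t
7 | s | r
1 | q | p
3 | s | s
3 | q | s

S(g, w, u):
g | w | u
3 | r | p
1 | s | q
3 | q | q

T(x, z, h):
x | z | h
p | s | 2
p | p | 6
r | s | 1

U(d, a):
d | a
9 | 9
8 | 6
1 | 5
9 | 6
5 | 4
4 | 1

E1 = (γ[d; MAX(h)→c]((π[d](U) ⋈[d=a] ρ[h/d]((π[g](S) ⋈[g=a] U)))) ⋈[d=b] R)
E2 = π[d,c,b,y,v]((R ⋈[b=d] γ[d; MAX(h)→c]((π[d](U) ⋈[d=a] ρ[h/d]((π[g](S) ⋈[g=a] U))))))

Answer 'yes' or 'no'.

E1 stepwise |·|:
  U → 6
  π[d](U) → 6
  S → 3
  π[g](S) → 3
  U → 6
  (π[g](S) ⋈[g=a] U) → 1
  ρ[h/d]((π[g](S) ⋈[g=a] U)) → 1
  (π[d](U) ⋈[d=a] ρ[h/d]((π[g](S) ⋈[g=a] U))) → 1
  γ[d; MAX(h)→c]((π[d](U) ⋈[d=a] ρ[h/d]((π[g](S) ⋈[g=a] U)))) → 1
  R → 5
  (γ[d; MAX(h)→c]((π[d](U) ⋈[d=a] ρ[h/d]((π[g](S) ⋈[g=a] U)))) ⋈[d=b] R) → 1
E2 stepwise |·|:
  R → 5
  U → 6
  π[d](U) → 6
  S → 3
  π[g](S) → 3
  U → 6
  (π[g](S) ⋈[g=a] U) → 1
  ρ[h/d]((π[g](S) ⋈[g=a] U)) → 1
  (π[d](U) ⋈[d=a] ρ[h/d]((π[g](S) ⋈[g=a] U))) → 1
  γ[d; MAX(h)→c]((π[d](U) ⋈[d=a] ρ[h/d]((π[g](S) ⋈[g=a] U)))) → 1
  (R ⋈[b=d] γ[d; MAX(h)→c]((π[d](U) ⋈[d=a] ρ[h/d]((π[g](S) ⋈[g=a] U))))) → 1
  π[d,c,b,y,v]((R ⋈[b=d] γ[d; MAX(h)→c]((π[d](U) ⋈[d=a] ρ[h/d]((π[g](S) ⋈[g=a] U)))))) → 1

E1 and E2 produce the same multiset:
d | c | b | y | v
1 | 4 | 1 | q | p

yes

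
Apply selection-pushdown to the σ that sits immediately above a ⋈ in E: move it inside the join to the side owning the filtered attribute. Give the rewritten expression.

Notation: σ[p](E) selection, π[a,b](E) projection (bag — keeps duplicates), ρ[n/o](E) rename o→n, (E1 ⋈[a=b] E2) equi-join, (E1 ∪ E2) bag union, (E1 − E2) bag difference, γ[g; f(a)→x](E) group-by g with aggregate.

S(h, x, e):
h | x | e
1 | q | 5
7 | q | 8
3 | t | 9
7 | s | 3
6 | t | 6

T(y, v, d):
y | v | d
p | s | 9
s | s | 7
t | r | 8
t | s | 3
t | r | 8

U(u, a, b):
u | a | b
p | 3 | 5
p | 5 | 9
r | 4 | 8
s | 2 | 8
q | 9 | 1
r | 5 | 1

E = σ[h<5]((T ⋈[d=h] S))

σ filters on h, owned by the right side.
E' = (T ⋈[d=h] σ[h<5](S))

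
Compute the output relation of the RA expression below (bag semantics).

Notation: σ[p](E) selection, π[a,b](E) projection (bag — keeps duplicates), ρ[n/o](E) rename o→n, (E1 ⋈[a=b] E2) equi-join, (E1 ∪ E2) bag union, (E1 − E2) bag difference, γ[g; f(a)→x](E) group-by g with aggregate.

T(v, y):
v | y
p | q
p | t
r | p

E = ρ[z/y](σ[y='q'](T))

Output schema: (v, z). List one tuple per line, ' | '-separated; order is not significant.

Subexpression sizes:
  T → 3
  σ[y='q'](T) → 1
  ρ[z/y](σ[y='q'](T)) → 1

== RESULT ==
v | z
p | q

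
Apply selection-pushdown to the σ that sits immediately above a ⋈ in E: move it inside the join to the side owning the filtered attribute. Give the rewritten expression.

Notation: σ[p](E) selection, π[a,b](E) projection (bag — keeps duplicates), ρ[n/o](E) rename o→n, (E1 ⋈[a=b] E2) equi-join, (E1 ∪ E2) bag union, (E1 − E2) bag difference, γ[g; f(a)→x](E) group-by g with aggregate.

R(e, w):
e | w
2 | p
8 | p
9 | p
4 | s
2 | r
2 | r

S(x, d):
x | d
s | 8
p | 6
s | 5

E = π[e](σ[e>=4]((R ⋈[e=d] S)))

σ filters on e, owned by the left side.
E' = π[e]((σ[e>=4](R) ⋈[e=d] S))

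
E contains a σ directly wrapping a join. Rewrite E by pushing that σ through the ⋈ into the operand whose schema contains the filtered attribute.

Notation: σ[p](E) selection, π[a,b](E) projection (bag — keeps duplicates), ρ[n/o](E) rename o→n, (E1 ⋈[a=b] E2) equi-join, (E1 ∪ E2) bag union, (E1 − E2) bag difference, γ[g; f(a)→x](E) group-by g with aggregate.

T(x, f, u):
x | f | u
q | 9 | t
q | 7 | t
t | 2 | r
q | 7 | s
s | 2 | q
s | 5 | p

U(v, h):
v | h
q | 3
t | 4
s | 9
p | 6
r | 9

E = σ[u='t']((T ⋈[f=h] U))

σ filters on u, owned by the left side.
E' = (σ[u='t'](T) ⋈[f=h] U)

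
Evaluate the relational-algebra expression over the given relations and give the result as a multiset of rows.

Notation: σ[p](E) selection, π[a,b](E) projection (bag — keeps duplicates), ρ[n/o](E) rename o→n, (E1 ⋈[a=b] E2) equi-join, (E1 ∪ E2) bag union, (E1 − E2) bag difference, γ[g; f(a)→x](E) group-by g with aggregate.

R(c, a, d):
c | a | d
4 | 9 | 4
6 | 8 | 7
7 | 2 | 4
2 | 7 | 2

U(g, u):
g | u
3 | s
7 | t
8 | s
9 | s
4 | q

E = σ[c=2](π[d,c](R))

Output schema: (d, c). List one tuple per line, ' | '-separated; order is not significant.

Per-node cardinality:
  R → 4
  π[d,c](R) → 4
  σ[c=2](π[d,c](R)) → 1

== RESULT ==
d | c
2 | 2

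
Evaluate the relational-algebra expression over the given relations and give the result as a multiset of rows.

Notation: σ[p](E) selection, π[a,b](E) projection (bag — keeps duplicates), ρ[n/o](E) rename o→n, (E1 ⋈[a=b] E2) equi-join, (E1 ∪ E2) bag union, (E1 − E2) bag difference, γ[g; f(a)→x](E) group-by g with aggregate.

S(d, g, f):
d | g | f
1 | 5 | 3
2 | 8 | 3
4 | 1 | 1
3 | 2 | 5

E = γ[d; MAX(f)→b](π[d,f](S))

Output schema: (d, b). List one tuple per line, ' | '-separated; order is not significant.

Subexpression sizes:
  S → 4
  π[d,f](S) → 4
  γ[d; MAX(f)→b](π[d,f](S)) → 4

== RESULT ==
d | b
1 | 3
2 | 3
3 | 5
4 | 1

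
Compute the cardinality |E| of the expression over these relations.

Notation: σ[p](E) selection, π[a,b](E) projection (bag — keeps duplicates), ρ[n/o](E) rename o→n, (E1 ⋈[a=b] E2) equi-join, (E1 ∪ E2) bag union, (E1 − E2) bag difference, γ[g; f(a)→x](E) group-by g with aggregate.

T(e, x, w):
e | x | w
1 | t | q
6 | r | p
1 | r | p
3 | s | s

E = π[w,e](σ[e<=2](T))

Stepwise |·|:
  T → 4
  σ[e<=2](T) → 2
  π[w,e](σ[e<=2](T)) → 2

|E| = 2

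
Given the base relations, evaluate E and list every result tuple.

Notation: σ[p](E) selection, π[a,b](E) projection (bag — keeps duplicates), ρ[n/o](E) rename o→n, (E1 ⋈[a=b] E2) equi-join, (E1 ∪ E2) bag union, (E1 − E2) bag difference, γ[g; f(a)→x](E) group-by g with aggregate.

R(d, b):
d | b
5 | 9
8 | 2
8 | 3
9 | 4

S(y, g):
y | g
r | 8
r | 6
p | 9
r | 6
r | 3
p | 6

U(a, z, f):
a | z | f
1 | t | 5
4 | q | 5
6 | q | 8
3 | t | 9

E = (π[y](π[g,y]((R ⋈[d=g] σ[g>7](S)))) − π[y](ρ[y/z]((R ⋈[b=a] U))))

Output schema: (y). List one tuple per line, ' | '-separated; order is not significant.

Per-node cardinality:
  R → 4
  S → 6
  σ[g>7](S) → 2
  (R ⋈[d=g] σ[g>7](S)) → 3
  π[g,y]((R ⋈[d=g] σ[g>7](S))) → 3
  π[y](π[g,y]((R ⋈[d=g] σ[g>7](S)))) → 3
  R → 4
  U → 4
  (R ⋈[b=a] U) → 2
  ρ[y/z]((R ⋈[b=a] U)) → 2
  π[y](ρ[y/z]((R ⋈[b=a] U))) → 2
  (π[y](π[g,y]((R ⋈[d=g] σ[g>7](S)))) − π[y](ρ[y/z]((R ⋈[b=a] U)))) → 3

== RESULT ==
y
p
r
r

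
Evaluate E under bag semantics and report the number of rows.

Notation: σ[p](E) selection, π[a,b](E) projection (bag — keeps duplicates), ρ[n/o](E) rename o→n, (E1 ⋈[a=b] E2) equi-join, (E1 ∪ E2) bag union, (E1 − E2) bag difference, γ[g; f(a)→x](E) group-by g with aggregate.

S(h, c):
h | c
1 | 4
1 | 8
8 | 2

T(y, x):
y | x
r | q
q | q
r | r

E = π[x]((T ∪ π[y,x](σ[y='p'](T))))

Row counts bottom-up:
  T → 3
  T → 3
  σ[y='p'](T) → 0
  π[y,x](σ[y='p'](T)) → 0
  (T ∪ π[y,x](σ[y='p'](T))) → 3
  π[x]((T ∪ π[y,x](σ[y='p'](T)))) → 3

|E| = 3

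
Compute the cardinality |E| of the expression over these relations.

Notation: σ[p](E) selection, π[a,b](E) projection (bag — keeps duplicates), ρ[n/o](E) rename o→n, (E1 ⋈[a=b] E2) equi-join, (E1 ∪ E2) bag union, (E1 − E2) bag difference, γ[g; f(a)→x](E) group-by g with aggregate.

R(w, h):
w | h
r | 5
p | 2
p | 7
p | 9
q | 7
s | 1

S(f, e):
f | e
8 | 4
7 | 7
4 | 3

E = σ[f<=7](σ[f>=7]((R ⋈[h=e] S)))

Row counts bottom-up:
  R → 6
  S → 3
  (R ⋈[h=e] S) → 2
  σ[f>=7]((R ⋈[h=e] S)) → 2
  σ[f<=7](σ[f>=7]((R ⋈[h=e] S))) → 2

|E| = 2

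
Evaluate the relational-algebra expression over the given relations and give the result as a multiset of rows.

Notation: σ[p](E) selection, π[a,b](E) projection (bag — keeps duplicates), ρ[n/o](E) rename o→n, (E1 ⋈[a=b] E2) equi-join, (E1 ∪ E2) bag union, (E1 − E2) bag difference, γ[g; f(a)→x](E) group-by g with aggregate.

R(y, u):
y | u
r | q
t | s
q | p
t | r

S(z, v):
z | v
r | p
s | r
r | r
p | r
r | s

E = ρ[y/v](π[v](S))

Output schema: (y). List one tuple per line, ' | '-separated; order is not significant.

Subexpression sizes:
  S → 5
  π[v](S) → 5
  ρ[y/v](π[v](S)) → 5

== RESULT ==
y
p
r
r
r
s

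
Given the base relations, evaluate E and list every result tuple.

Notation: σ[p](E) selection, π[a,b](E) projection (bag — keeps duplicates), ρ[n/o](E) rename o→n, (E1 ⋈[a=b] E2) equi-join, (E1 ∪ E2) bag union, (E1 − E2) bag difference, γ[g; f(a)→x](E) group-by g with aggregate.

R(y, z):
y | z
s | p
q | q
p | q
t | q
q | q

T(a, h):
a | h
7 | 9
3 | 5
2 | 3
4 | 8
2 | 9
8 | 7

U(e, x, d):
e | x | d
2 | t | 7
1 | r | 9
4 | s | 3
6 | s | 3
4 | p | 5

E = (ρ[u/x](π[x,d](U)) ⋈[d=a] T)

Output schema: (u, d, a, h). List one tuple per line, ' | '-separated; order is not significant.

Subexpression sizes:
  U → 5
  π[x,d](U) → 5
  ρ[u/x](π[x,d](U)) → 5
  T → 6
  (ρ[u/x](π[x,d](U)) ⋈[d=a] T) → 3

== RESULT ==
u | d | a | h
s | 3 | 3 | 5
s | 3 | 3 | 5
t | 7 | 7 | 9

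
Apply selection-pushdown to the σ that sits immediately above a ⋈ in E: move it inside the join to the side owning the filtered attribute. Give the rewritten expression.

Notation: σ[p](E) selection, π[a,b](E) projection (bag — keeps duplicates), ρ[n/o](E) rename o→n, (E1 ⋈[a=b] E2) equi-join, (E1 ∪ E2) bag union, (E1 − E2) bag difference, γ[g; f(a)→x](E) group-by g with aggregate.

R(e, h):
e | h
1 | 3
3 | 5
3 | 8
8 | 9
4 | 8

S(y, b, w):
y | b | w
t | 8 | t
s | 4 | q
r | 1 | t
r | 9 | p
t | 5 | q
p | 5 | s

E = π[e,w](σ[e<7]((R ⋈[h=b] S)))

σ filters on e, owned by the left side.
E' = π[e,w]((σ[e<7](R) ⋈[h=b] S))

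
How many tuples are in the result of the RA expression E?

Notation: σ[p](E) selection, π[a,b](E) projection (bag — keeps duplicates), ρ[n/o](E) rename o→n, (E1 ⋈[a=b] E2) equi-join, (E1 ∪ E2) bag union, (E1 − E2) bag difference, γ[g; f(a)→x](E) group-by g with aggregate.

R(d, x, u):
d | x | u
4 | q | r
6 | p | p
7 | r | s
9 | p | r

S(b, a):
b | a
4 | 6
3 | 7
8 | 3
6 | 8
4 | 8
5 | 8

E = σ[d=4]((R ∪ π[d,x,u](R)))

Stepwise |·|:
  R → 4
  R → 4
  π[d,x,u](R) → 4
  (R ∪ π[d,x,u](R)) → 8
  σ[d=4]((R ∪ π[d,x,u](R))) → 2

|E| = 2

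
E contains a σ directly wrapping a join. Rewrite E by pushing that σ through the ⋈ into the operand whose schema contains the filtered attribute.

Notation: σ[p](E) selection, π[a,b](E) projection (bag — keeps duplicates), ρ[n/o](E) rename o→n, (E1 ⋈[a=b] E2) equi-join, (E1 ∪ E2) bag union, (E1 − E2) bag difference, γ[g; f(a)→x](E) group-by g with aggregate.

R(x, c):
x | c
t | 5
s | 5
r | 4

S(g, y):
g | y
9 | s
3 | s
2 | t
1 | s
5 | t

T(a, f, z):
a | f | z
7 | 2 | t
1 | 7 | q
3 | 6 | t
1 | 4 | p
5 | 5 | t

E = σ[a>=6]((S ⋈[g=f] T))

σ filters on a, owned by the right side.
E' = (S ⋈[g=f] σ[a>=6](T))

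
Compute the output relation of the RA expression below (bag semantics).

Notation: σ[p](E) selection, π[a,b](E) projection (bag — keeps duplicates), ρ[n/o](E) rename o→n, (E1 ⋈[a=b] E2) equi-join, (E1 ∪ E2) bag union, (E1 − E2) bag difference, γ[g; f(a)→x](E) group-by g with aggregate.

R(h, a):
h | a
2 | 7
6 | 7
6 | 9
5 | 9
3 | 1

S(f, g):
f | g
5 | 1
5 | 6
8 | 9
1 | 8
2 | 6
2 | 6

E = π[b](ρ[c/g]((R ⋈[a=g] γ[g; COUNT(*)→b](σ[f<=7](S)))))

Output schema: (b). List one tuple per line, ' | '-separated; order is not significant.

Row counts bottom-up:
  R → 5
  S → 6
  σ[f<=7](S) → 5
  γ[g; COUNT(*)→b](σ[f<=7](S)) → 3
  (R ⋈[a=g] γ[g; COUNT(*)→b](σ[f<=7](S))) → 1
  ρ[c/g]((R ⋈[a=g] γ[g; COUNT(*)→b](σ[f<=7](S)))) → 1
  π[b](ρ[c/g]((R ⋈[a=g] γ[g; COUNT(*)→b](σ[f<=7](S))))) → 1

== RESULT ==
b
1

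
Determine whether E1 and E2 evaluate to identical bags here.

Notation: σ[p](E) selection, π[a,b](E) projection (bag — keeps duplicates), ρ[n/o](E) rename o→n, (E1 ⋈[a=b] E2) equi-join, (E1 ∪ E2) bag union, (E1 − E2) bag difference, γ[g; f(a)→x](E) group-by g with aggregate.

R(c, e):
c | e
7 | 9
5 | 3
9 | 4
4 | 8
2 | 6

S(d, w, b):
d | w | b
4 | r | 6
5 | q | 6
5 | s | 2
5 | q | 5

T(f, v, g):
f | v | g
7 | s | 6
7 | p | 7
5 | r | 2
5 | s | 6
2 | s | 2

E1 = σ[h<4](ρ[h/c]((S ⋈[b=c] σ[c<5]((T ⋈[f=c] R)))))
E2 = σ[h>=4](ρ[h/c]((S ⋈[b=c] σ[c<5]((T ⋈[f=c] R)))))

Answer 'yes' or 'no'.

E1 subexpression sizes:
  S → 4
  T → 5
  R → 5
  (T ⋈[f=c] R) → 5
  σ[c<5]((T ⋈[f=c] R)) → 1
  (S ⋈[b=c] σ[c<5]((T ⋈[f=c] R))) → 1
  ρ[h/c]((S ⋈[b=c] σ[c<5]((T ⋈[f=c] R)))) → 1
  σ[h<4](ρ[h/c]((S ⋈[b=c] σ[c<5]((T ⋈[f=c] R))))) → 1
E2 subexpression sizes:
  S → 4
  T → 5
  R → 5
  (T ⋈[f=c] R) → 5
  σ[c<5]((T ⋈[f=c] R)) → 1
  (S ⋈[b=c] σ[c<5]((T ⋈[f=c] R))) → 1
  ρ[h/c]((S ⋈[b=c] σ[c<5]((T ⋈[f=c] R)))) → 1
  σ[h>=4](ρ[h/c]((S ⋈[b=c] σ[c<5]((T ⋈[f=c] R))))) → 0

E1 result:
d | w | b | f | v | g | h | e
5 | s | 2 | 2 | s | 2 | 2 | 6
E2 result:
d | w | b | f | v | g | h | e
(0 rows)
Witness: (5, 's', 2, 2, 's', 2, 2, 6) appears 1× in E1 but 0× in E2.

no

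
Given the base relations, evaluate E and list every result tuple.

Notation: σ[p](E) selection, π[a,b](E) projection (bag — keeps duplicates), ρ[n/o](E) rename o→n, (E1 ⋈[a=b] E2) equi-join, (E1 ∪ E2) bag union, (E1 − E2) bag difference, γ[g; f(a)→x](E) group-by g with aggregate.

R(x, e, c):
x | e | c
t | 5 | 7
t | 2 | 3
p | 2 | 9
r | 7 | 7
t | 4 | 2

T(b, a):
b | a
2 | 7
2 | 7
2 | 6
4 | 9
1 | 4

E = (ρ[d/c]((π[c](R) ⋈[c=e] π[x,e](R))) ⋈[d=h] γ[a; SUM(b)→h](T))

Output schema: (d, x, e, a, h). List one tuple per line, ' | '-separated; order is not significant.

Per-node cardinality:
  R → 5
  π[c](R) → 5
  R → 5
  π[x,e](R) → 5
  (π[c](R) ⋈[c=e] π[x,e](R)) → 4
  ρ[d/c]((π[c](R) ⋈[c=e] π[x,e](R))) → 4
  T → 5
  γ[a; SUM(b)→h](T) → 4
  (ρ[d/c]((π[c](R) ⋈[c=e] π[x,e](R))) ⋈[d=h] γ[a; SUM(b)→h](T)) → 2

== RESULT ==
d | x | e | a | h
2 | p | 2 | 6 | 2
2 | t | 2 | 6 | 2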